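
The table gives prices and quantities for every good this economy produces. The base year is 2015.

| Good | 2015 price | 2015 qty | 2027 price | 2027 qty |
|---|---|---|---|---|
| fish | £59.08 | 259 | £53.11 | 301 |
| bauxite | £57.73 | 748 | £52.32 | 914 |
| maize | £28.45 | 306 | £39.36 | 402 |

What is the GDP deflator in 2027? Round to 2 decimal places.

97.13

Nominal GDP 2027 = 53.11·301 + 52.32·914 + 39.36·402 = 79629.31.
Real GDP 2027 (at 2015 prices) = 59.08·301 + 57.73·914 + 28.45·402 = 81985.20.
Deflator = Nominal/Real × 100 = 79629.31/81985.20 × 100 = 97.126.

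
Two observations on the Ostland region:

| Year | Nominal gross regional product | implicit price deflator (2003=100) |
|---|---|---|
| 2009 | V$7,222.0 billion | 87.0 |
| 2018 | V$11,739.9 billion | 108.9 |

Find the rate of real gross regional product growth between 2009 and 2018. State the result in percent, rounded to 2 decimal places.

29.87%

Deflate each year: 2009 → 7222.0/0.870 = 8301.15; 2018 → 11739.9/1.089 = 10780.44.
So real gross regional product changed by 10780.44/8301.15 − 1 = 0.2987, i.e. 29.87%.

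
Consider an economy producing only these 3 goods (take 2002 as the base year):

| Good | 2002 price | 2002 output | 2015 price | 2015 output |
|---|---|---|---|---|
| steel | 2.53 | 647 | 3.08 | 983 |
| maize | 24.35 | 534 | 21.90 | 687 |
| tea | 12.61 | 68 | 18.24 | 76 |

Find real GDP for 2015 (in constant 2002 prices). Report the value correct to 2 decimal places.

Real GDP 2015 = Σ (p_2002 × q_2015) = 2.53·983 + 24.35·687 + 12.61·76 = 20173.80.

20173.80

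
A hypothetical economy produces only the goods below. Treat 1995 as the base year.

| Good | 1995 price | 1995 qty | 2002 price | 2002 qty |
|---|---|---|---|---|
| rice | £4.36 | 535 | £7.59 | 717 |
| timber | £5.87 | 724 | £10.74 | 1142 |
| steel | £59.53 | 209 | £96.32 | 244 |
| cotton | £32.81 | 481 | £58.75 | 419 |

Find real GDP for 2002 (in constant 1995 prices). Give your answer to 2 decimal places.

£38102.37

Real GDP 2002 = Σ (p_1995 × q_2002) = 4.36·717 + 5.87·1142 + 59.53·244 + 32.81·419 = 38102.37.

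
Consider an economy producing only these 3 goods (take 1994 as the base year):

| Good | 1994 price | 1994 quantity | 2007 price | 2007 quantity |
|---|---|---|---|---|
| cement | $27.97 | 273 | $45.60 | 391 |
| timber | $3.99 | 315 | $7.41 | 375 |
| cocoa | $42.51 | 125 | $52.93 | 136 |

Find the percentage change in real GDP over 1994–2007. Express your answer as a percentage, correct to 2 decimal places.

28.21%

Real GDP 1994 = Nominal GDP 1994 = 27.97·273 + 3.99·315 + 42.51·125 = 14206.41.
Real GDP 2007 (at 1994 prices) = 27.97·391 + 3.99·375 + 42.51·136 = 18213.88.
Real growth = 18213.88/14206.41 − 1 = 0.2821.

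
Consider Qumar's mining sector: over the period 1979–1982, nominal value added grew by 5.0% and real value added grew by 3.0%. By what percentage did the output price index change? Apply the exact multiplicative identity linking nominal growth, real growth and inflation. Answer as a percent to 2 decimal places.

(1 + g_nom) = (1 + g_real)(1 + π), so π = 1.0500 / 1.0300 − 1 = 0.01942.

1.94%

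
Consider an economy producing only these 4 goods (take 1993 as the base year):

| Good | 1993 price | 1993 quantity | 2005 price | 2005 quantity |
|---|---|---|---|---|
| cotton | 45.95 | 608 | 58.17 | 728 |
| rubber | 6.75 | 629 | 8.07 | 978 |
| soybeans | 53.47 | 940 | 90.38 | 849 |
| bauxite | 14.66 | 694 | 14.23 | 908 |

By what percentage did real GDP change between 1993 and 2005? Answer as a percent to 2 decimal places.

Real GDP 1993 = Nominal GDP 1993 = 45.95·608 + 6.75·629 + 53.47·940 + 14.66·694 = 92619.19.
Real GDP 2005 (at 1993 prices) = 45.95·728 + 6.75·978 + 53.47·849 + 14.66·908 = 98760.41.
Real growth = 98760.41/92619.19 − 1 = 0.0663.

6.63%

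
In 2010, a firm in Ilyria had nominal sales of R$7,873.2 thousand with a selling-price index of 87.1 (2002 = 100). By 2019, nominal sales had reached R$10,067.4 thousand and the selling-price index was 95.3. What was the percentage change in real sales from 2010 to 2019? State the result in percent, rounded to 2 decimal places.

16.87%

Deflate each year: 2010 → 7873.2/0.871 = 9039.27; 2019 → 10067.4/0.953 = 10563.90.
So real sales changed by 10563.90/9039.27 − 1 = 0.1687, i.e. 16.87%.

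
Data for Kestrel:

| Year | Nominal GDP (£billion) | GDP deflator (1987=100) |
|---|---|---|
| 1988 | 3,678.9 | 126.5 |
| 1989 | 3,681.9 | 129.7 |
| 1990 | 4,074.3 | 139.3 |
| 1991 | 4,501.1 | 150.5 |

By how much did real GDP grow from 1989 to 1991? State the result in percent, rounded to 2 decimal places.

Real GDP 1989 = 3681.9/1.297 = 2838.78.
Real GDP 1991 = 4501.1/1.505 = 2990.76.
Change = 2990.76/2838.78 − 1 = 0.0535.

5.35%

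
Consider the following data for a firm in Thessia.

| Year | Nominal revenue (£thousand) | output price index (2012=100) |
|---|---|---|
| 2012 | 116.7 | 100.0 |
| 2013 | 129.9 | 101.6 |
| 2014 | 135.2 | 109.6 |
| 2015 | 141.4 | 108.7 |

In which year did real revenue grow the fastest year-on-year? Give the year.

2013

2013: real = 129.9/1.016 = 127.85; growth vs 2012 (116.70) = 9.55%.
2014: real = 135.2/1.096 = 123.36; growth vs 2013 (127.85) = -3.51%.
2015: real = 141.4/1.087 = 130.08; growth vs 2014 (123.36) = 5.45%.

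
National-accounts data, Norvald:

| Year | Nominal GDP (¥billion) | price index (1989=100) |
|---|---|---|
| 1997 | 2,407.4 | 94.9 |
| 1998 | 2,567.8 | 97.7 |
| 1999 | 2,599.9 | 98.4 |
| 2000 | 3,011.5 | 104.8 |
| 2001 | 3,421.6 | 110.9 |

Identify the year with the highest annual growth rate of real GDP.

1998: real = 2567.8/0.977 = 2628.25; growth vs 1997 (2536.78) = 3.61%.
1999: real = 2599.9/0.984 = 2642.17; growth vs 1998 (2628.25) = 0.53%.
2000: real = 3011.5/1.048 = 2873.57; growth vs 1999 (2642.17) = 8.76%.
2001: real = 3421.6/1.109 = 3085.30; growth vs 2000 (2873.57) = 7.37%.

2000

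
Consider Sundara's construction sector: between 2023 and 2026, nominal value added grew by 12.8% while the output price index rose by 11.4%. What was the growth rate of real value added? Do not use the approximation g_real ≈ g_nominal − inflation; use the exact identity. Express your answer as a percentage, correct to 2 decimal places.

(1 + g_nom) = (1 + g_real)(1 + π), so g_real = 1.1280 / 1.1140 − 1 = 0.01257.

1.26%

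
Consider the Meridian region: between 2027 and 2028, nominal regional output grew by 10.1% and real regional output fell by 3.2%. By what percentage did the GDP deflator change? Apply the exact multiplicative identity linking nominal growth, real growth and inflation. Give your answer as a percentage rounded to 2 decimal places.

13.74%

(1 + g_nom) = (1 + g_real)(1 + π), so π = 1.1010 / 0.9680 − 1 = 0.13740.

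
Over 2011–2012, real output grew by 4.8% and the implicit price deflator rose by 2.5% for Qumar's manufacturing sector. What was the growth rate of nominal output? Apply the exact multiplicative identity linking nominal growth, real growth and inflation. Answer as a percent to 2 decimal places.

(1 + g_nom) = (1 + g_real)(1 + π) = 1.0480 × 1.0250 = 1.07420.

7.42%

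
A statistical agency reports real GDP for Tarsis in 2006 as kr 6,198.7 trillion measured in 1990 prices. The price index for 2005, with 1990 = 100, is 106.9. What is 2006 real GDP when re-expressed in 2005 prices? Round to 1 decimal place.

kr 6,626.4 trillion

Real GDP in 2005 prices = Real GDP in 1990 prices × (P_2005/P_1990) = 6198.7 × 1.069 = 6626.41.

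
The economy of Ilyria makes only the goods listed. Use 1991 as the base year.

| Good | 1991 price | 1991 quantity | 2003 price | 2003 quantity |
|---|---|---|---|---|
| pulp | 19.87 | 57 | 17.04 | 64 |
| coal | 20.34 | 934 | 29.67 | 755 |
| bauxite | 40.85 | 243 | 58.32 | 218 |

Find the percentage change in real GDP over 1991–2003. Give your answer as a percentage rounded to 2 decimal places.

Real GDP 1991 = Nominal GDP 1991 = 19.87·57 + 20.34·934 + 40.85·243 = 30056.70.
Real GDP 2003 (at 1991 prices) = 19.87·64 + 20.34·755 + 40.85·218 = 25533.68.
Real growth = 25533.68/30056.70 − 1 = -0.1505.

-15.05%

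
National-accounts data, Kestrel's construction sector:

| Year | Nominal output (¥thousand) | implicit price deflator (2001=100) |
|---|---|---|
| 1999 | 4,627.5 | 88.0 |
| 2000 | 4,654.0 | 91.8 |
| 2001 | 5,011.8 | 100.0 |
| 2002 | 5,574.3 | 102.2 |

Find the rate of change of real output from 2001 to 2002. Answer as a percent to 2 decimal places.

8.83%

Real output 2001 = 5011.8/1.000 = 5011.80.
Real output 2002 = 5574.3/1.022 = 5454.31.
Change = 5454.31/5011.80 − 1 = 0.0883.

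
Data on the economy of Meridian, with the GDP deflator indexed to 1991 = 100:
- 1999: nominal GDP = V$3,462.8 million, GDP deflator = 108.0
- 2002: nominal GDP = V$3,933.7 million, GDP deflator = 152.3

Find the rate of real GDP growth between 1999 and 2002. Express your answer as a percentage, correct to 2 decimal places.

Real GDP 1999 = 3462.8 / 1.080 = 3206.30.
Real GDP 2002 = 3933.7 / 1.523 = 2582.86.
Real growth = 2582.86 / 3206.30 − 1 = -0.1944.

-19.44%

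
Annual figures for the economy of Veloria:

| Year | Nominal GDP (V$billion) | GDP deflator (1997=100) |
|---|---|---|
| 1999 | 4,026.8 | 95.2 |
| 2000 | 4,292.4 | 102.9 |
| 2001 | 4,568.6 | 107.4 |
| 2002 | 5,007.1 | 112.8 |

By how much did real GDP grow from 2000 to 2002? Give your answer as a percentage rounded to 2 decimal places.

6.41%

Real GDP 2000 = 4292.4/1.029 = 4171.43.
Real GDP 2002 = 5007.1/1.128 = 4438.92.
Change = 4438.92/4171.43 − 1 = 0.0641.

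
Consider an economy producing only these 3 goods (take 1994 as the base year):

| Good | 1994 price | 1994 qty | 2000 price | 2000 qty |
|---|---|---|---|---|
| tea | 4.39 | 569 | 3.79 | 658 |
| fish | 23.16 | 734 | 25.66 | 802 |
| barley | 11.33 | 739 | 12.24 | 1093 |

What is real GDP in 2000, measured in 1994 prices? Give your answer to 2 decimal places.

33846.63

Real GDP 2000 = Σ (p_1994 × q_2000) = 4.39·658 + 23.16·802 + 11.33·1093 = 33846.63.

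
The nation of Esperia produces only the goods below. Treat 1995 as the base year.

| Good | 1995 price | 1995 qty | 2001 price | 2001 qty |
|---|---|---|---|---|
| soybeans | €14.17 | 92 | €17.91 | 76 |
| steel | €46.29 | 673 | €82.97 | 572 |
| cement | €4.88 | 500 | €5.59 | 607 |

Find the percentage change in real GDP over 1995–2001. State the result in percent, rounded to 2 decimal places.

-12.55%

Real GDP 1995 = Nominal GDP 1995 = 14.17·92 + 46.29·673 + 4.88·500 = 34896.81.
Real GDP 2001 (at 1995 prices) = 14.17·76 + 46.29·572 + 4.88·607 = 30516.96.
Real growth = 30516.96/34896.81 − 1 = -0.1255.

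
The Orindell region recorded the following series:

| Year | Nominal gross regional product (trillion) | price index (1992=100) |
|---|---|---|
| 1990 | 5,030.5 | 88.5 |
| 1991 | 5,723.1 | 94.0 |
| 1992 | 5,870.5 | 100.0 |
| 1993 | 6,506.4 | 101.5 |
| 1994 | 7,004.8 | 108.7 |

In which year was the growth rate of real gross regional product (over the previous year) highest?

1993

1991: real = 5723.1/0.940 = 6088.40; growth vs 1990 (5684.18) = 7.11%.
1992: real = 5870.5/1.000 = 5870.50; growth vs 1991 (6088.40) = -3.58%.
1993: real = 6506.4/1.015 = 6410.25; growth vs 1992 (5870.50) = 9.19%.
1994: real = 7004.8/1.087 = 6444.16; growth vs 1993 (6410.25) = 0.53%.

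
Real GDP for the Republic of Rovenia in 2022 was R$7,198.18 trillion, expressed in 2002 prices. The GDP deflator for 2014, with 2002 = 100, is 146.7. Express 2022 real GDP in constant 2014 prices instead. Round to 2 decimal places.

Real GDP in 2014 prices = Real GDP in 2002 prices × (P_2014/P_2002) = 7198.18 × 1.467 = 10559.73.

R$10,559.73 trillion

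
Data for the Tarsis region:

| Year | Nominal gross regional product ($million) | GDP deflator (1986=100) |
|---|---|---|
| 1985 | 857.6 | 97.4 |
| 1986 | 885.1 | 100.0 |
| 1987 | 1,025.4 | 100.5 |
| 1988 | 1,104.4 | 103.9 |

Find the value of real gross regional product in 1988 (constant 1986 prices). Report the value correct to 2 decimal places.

Real gross regional product 1988 = 1104.4 / 1.039 = 1062.95.

$1,062.95 million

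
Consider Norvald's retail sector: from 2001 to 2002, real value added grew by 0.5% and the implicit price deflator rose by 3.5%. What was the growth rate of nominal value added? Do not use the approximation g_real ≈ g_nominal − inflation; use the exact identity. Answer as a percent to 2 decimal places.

(1 + g_nom) = (1 + g_real)(1 + π) = 1.0050 × 1.0350 = 1.04018.

4.02%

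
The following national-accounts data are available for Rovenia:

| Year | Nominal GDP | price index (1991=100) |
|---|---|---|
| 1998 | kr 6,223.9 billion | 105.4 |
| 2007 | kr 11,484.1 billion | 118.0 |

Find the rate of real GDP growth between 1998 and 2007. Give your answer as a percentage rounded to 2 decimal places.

Deflate each year: 1998 → 6223.9/1.054 = 5905.03; 2007 → 11484.1/1.180 = 9732.29.
So real GDP changed by 9732.29/5905.03 − 1 = 0.6481, i.e. 64.81%.

64.81%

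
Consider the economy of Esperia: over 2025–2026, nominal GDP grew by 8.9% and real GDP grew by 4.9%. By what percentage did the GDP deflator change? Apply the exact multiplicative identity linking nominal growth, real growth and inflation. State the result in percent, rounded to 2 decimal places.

(1 + g_nom) = (1 + g_real)(1 + π), so π = 1.0890 / 1.0490 − 1 = 0.03813.

3.81%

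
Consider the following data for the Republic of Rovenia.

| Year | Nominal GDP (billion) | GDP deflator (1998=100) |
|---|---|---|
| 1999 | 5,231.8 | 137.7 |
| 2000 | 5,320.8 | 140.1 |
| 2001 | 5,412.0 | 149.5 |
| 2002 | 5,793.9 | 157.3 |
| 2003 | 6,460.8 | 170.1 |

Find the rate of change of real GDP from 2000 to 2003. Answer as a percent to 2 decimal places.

Real GDP 2000 = 5320.8/1.401 = 3797.86.
Real GDP 2003 = 6460.8/1.701 = 3798.24.
Change = 3798.24/3797.86 − 1 = 0.0001.

0.01%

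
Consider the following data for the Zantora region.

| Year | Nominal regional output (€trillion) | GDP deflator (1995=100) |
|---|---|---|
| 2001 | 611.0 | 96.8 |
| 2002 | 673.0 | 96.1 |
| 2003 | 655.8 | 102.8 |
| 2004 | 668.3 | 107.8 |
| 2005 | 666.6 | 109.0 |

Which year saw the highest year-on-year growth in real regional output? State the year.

2002: real = 673.0/0.961 = 700.31; growth vs 2001 (631.20) = 10.95%.
2003: real = 655.8/1.028 = 637.94; growth vs 2002 (700.31) = -8.91%.
2004: real = 668.3/1.078 = 619.94; growth vs 2003 (637.94) = -2.82%.
2005: real = 666.6/1.090 = 611.56; growth vs 2004 (619.94) = -1.35%.

2002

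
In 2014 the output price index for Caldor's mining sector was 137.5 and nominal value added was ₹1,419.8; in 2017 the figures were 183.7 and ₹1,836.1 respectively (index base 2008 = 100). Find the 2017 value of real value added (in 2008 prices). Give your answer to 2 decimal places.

Real value added = Nominal / (output price index/100) = 1836.1 / 1.837 = 999.51.

₹999.51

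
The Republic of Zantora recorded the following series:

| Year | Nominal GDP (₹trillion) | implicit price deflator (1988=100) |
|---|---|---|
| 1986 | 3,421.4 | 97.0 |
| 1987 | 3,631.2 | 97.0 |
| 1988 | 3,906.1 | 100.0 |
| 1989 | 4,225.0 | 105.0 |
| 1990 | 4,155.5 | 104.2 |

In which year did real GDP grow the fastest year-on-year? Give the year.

1987

1987: real = 3631.2/0.970 = 3743.51; growth vs 1986 (3527.22) = 6.13%.
1988: real = 3906.1/1.000 = 3906.10; growth vs 1987 (3743.51) = 4.34%.
1989: real = 4225.0/1.050 = 4023.81; growth vs 1988 (3906.10) = 3.01%.
1990: real = 4155.5/1.042 = 3988.00; growth vs 1989 (4023.81) = -0.89%.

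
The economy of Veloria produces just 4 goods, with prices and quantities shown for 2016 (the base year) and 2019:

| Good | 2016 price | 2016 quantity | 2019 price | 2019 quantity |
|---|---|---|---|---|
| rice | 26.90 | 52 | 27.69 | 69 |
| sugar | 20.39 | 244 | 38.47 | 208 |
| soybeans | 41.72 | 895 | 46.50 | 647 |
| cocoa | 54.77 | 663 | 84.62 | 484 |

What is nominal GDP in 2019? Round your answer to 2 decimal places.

Nominal GDP 2019 = Σ (p_2019 × q_2019) = 27.69·69 + 38.47·208 + 46.50·647 + 84.62·484 = 80953.95.

80953.95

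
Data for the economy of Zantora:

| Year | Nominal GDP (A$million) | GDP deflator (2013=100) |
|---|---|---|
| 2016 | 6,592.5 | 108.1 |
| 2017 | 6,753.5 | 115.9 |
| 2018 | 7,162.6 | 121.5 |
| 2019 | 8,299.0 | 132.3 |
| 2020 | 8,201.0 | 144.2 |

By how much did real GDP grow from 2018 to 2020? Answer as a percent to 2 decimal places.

-3.53%

Real GDP 2018 = 7162.6/1.215 = 5895.14.
Real GDP 2020 = 8201.0/1.442 = 5687.24.
Change = 5687.24/5895.14 − 1 = -0.0353.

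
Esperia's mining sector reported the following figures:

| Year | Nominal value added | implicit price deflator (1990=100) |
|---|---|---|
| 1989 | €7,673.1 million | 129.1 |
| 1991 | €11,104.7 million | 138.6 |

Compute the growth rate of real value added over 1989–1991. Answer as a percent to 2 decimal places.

34.80%

Real value added 1989 = 7673.1 / 1.291 = 5943.53.
Real value added 1991 = 11104.7 / 1.386 = 8012.05.
Real growth = 8012.05 / 5943.53 − 1 = 0.3480.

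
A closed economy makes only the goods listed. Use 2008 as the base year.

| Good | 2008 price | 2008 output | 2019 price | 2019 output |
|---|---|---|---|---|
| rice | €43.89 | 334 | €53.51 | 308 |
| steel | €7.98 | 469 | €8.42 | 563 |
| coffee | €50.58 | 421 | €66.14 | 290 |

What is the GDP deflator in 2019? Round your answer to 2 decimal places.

Nominal GDP 2019 = 53.51·308 + 8.42·563 + 66.14·290 = 40402.14.
Real GDP 2019 (at 2008 prices) = 43.89·308 + 7.98·563 + 50.58·290 = 32679.06.
Deflator = Nominal/Real × 100 = 40402.14/32679.06 × 100 = 123.633.

123.63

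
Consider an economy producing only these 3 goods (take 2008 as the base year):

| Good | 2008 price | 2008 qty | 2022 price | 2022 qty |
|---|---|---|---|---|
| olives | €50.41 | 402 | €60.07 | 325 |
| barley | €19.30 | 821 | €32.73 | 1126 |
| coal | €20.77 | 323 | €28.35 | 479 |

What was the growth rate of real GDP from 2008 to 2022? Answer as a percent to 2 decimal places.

12.25%

Real GDP 2008 = Nominal GDP 2008 = 50.41·402 + 19.30·821 + 20.77·323 = 42818.83.
Real GDP 2022 (at 2008 prices) = 50.41·325 + 19.30·1126 + 20.77·479 = 48063.88.
Real growth = 48063.88/42818.83 − 1 = 0.1225.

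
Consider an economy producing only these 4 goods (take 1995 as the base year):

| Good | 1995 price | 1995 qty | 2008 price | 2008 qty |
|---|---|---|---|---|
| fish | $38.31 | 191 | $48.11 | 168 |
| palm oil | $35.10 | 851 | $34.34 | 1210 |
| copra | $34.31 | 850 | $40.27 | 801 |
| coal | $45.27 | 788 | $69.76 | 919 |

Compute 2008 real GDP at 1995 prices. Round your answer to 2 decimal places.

$117992.52

Real GDP 2008 = Σ (p_1995 × q_2008) = 38.31·168 + 35.10·1210 + 34.31·801 + 45.27·919 = 117992.52.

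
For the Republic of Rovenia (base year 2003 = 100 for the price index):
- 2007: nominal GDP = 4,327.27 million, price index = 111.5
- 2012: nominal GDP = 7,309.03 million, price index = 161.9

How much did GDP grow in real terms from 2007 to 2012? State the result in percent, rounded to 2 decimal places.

Deflate each year: 2007 → 4327.27/1.115 = 3880.96; 2012 → 7309.03/1.619 = 4514.53.
So real GDP changed by 4514.53/3880.96 − 1 = 0.1633, i.e. 16.33%.

16.33%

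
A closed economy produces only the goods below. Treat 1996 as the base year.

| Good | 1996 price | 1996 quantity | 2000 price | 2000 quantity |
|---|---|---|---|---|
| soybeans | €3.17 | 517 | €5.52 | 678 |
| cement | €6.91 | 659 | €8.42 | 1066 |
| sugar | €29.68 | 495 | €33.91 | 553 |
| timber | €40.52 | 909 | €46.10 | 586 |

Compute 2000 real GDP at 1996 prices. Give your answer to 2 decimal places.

€49673.08

Real GDP 2000 = Σ (p_1996 × q_2000) = 3.17·678 + 6.91·1066 + 29.68·553 + 40.52·586 = 49673.08.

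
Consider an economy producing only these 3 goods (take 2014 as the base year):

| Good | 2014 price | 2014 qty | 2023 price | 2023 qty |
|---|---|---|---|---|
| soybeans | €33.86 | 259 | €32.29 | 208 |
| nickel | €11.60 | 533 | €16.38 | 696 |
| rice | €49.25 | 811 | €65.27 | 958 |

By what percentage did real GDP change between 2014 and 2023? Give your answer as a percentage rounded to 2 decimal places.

13.49%

Real GDP 2014 = Nominal GDP 2014 = 33.86·259 + 11.60·533 + 49.25·811 = 54894.29.
Real GDP 2023 (at 2014 prices) = 33.86·208 + 11.60·696 + 49.25·958 = 62297.98.
Real growth = 62297.98/54894.29 − 1 = 0.1349.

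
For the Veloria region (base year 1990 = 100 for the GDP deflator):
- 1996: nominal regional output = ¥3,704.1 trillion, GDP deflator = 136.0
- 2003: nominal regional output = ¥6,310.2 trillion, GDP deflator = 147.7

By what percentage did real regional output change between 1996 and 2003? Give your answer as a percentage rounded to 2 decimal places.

Real regional output 1996 = 3704.1 / 1.360 = 2723.60.
Real regional output 2003 = 6310.2 / 1.477 = 4272.31.
Real growth = 4272.31 / 2723.60 − 1 = 0.5686.

56.86%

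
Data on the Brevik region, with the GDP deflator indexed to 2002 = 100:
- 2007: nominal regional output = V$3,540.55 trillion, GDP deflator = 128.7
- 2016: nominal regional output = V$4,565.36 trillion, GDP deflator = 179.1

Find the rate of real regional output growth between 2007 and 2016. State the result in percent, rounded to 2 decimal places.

Deflate each year: 2007 → 3540.55/1.287 = 2751.01; 2016 → 4565.36/1.791 = 2549.06.
So real regional output changed by 2549.06/2751.01 − 1 = -0.0734, i.e. -7.34%.

-7.34%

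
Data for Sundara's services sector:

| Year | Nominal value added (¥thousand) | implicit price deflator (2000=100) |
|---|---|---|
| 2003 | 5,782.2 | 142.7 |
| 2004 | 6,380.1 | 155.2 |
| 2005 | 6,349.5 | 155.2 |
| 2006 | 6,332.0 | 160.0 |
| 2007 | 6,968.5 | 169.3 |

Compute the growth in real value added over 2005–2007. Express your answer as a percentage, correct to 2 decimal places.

Real value added 2005 = 6349.5/1.552 = 4091.17.
Real value added 2007 = 6968.5/1.693 = 4116.07.
Change = 4116.07/4091.17 − 1 = 0.0061.

0.61%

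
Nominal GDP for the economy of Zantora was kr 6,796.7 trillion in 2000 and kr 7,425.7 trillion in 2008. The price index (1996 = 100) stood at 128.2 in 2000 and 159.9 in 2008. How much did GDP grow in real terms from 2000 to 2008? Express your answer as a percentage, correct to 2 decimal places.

-12.41%

Deflate each year: 2000 → 6796.7/1.282 = 5301.64; 2008 → 7425.7/1.599 = 4643.96.
So real GDP changed by 4643.96/5301.64 − 1 = -0.1241, i.e. -12.41%.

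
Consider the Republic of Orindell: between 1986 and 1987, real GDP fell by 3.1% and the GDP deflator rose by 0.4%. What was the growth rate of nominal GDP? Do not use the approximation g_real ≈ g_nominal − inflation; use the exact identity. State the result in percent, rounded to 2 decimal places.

-2.71%

(1 + g_nom) = (1 + g_real)(1 + π) = 0.9690 × 1.0040 = 0.97288.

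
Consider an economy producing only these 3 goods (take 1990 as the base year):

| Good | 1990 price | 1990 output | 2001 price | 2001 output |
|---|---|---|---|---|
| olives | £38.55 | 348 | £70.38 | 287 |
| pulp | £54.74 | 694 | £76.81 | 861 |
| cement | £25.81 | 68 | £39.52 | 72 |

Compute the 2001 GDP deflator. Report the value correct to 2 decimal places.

148.50

Nominal GDP 2001 = 70.38·287 + 76.81·861 + 39.52·72 = 89177.91.
Real GDP 2001 (at 1990 prices) = 38.55·287 + 54.74·861 + 25.81·72 = 60053.31.
Deflator = Nominal/Real × 100 = 89177.91/60053.31 × 100 = 148.498.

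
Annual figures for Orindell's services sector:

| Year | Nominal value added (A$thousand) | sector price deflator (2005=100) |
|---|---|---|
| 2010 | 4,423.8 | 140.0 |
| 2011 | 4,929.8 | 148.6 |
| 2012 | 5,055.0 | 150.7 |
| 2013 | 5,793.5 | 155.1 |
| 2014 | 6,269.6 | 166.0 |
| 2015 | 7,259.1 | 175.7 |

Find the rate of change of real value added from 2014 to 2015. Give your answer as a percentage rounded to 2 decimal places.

9.39%

Real value added 2014 = 6269.6/1.660 = 3776.87.
Real value added 2015 = 7259.1/1.757 = 4131.53.
Change = 4131.53/3776.87 − 1 = 0.0939.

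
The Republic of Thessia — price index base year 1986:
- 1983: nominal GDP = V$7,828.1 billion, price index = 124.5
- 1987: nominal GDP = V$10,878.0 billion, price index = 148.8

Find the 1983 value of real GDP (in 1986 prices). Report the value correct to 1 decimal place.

V$6,287.6 billion

Real GDP = Nominal / (price index/100) = 7828.1 / 1.245 = 6287.63.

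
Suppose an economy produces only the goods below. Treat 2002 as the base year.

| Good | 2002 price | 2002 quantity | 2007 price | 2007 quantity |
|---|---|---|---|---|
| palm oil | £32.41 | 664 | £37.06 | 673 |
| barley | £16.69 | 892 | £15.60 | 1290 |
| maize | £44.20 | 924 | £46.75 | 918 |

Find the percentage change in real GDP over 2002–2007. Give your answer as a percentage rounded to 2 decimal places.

8.63%

Real GDP 2002 = Nominal GDP 2002 = 32.41·664 + 16.69·892 + 44.20·924 = 77248.52.
Real GDP 2007 (at 2002 prices) = 32.41·673 + 16.69·1290 + 44.20·918 = 83917.63.
Real growth = 83917.63/77248.52 − 1 = 0.0863.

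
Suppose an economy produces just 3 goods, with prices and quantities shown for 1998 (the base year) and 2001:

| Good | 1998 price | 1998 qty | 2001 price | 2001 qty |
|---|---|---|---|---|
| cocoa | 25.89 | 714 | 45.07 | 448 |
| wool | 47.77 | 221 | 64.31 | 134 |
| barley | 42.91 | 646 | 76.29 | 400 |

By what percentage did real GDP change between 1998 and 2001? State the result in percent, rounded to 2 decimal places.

-38.05%

Real GDP 1998 = Nominal GDP 1998 = 25.89·714 + 47.77·221 + 42.91·646 = 56762.49.
Real GDP 2001 (at 1998 prices) = 25.89·448 + 47.77·134 + 42.91·400 = 35163.90.
Real growth = 35163.90/56762.49 − 1 = -0.3805.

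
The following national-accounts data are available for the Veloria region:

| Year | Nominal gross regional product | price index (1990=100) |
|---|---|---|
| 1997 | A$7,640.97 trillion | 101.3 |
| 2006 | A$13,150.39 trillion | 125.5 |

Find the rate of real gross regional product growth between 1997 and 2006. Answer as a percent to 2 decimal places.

38.92%

Deflate each year: 1997 → 7640.97/1.013 = 7542.91; 2006 → 13150.39/1.255 = 10478.40.
So real gross regional product changed by 10478.40/7542.91 − 1 = 0.3892, i.e. 38.92%.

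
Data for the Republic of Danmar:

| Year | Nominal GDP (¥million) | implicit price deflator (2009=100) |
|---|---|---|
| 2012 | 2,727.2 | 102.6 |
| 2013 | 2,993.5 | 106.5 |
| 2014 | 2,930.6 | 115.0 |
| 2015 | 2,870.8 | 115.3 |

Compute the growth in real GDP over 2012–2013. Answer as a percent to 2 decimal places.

5.75%

Real GDP 2012 = 2727.2/1.026 = 2658.09.
Real GDP 2013 = 2993.5/1.065 = 2810.80.
Change = 2810.80/2658.09 − 1 = 0.0575.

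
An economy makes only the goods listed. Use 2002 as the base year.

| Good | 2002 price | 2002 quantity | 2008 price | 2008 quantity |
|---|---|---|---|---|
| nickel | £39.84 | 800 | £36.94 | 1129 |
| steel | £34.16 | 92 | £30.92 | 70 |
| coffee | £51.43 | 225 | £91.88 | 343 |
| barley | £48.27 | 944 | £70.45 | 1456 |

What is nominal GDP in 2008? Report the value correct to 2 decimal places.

£177959.70

Nominal GDP 2008 = Σ (p_2008 × q_2008) = 36.94·1129 + 30.92·70 + 91.88·343 + 70.45·1456 = 177959.70.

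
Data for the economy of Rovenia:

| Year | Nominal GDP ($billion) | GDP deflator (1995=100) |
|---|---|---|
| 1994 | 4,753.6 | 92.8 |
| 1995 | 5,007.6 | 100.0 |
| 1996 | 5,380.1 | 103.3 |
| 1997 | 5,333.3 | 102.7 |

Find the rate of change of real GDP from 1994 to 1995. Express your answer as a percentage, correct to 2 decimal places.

-2.24%

Real GDP 1994 = 4753.6/0.928 = 5122.41.
Real GDP 1995 = 5007.6/1.000 = 5007.60.
Change = 5007.60/5122.41 − 1 = -0.0224.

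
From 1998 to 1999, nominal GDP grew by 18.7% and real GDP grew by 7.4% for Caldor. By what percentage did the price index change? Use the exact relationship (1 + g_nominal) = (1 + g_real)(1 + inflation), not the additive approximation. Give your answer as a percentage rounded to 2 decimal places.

(1 + g_nom) = (1 + g_real)(1 + π), so π = 1.1870 / 1.0740 − 1 = 0.10521.

10.52%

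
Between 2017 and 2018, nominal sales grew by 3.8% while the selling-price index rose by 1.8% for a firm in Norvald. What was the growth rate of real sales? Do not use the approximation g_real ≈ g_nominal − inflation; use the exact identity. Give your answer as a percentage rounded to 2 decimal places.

1.96%

(1 + g_nom) = (1 + g_real)(1 + π), so g_real = 1.0380 / 1.0180 − 1 = 0.01965.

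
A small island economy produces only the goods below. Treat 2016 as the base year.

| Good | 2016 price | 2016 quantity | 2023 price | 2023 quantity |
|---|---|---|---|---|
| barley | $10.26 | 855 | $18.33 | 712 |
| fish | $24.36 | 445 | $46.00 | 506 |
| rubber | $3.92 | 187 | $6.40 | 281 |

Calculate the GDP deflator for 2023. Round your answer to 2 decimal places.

Nominal GDP 2023 = 18.33·712 + 46.00·506 + 6.40·281 = 38125.36.
Real GDP 2023 (at 2016 prices) = 10.26·712 + 24.36·506 + 3.92·281 = 20732.80.
Deflator = Nominal/Real × 100 = 38125.36/20732.80 × 100 = 183.889.

183.89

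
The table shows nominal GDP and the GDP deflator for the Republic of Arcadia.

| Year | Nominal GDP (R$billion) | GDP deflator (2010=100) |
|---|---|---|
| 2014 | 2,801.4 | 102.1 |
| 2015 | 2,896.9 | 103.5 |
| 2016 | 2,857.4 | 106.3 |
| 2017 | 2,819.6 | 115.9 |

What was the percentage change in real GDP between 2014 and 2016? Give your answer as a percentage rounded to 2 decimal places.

-2.03%

Real GDP 2014 = 2801.4/1.021 = 2743.78.
Real GDP 2016 = 2857.4/1.063 = 2688.05.
Change = 2688.05/2743.78 − 1 = -0.0203.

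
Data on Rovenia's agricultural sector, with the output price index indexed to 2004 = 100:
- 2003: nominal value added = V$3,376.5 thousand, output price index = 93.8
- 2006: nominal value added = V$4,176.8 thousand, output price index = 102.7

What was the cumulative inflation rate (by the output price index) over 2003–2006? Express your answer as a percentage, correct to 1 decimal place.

9.5%

Price-level change = 102.7 / 93.8 − 1 = 0.0949.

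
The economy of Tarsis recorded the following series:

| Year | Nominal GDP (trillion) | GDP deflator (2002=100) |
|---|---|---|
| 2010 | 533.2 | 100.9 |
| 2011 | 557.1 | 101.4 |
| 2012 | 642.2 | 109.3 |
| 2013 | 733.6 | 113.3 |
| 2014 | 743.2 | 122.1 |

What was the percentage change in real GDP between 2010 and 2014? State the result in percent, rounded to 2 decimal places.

15.18%

Real GDP 2010 = 533.2/1.009 = 528.44.
Real GDP 2014 = 743.2/1.221 = 608.68.
Change = 608.68/528.44 − 1 = 0.1518.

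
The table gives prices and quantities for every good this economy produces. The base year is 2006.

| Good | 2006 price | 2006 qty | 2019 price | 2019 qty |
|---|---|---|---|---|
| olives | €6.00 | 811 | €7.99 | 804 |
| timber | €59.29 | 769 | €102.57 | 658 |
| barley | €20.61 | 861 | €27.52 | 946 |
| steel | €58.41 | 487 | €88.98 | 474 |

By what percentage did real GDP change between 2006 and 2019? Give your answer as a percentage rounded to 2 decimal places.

Real GDP 2006 = Nominal GDP 2006 = 6.00·811 + 59.29·769 + 20.61·861 + 58.41·487 = 96650.89.
Real GDP 2019 (at 2006 prices) = 6.00·804 + 59.29·658 + 20.61·946 + 58.41·474 = 91020.22.
Real growth = 91020.22/96650.89 − 1 = -0.0583.

-5.83%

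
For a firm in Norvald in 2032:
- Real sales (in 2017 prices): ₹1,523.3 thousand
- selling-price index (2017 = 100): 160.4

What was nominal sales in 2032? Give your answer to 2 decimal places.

Nominal sales = Real × (selling-price index/100) = 1523.3 × 1.604 = 2443.37.

₹2,443.37 thousand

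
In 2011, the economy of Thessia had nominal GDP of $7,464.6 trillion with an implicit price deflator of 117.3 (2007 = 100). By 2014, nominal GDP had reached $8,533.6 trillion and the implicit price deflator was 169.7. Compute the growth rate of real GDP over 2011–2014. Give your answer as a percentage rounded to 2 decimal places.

-20.98%

Deflate each year: 2011 → 7464.6/1.173 = 6363.68; 2014 → 8533.6/1.697 = 5028.64.
So real GDP changed by 5028.64/6363.68 − 1 = -0.2098, i.e. -20.98%.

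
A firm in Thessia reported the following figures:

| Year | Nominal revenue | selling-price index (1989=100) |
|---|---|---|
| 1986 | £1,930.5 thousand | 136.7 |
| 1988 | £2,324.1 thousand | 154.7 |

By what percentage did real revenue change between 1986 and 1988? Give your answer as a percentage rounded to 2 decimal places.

6.38%

Real revenue 1986 = 1930.5 / 1.367 = 1412.22.
Real revenue 1988 = 2324.1 / 1.547 = 1502.33.
Real growth = 1502.33 / 1412.22 − 1 = 0.0638.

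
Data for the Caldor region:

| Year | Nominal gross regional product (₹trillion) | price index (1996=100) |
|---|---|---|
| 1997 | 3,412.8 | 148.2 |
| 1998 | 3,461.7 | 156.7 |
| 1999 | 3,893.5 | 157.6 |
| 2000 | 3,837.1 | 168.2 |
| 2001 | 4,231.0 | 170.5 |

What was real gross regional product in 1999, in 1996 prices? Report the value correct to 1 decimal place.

₹2,470.5 trillion

Real gross regional product 1999 = 3893.5 / 1.576 = 2470.49.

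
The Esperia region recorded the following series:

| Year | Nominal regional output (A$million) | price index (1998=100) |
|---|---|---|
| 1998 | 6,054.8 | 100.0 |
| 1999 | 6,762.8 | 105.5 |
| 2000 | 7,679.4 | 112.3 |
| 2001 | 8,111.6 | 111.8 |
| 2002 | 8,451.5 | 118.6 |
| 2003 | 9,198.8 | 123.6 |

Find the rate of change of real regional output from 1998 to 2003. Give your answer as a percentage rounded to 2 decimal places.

Real regional output 1998 = 6054.8/1.000 = 6054.80.
Real regional output 2003 = 9198.8/1.236 = 7442.39.
Change = 7442.39/6054.80 − 1 = 0.2292.

22.92%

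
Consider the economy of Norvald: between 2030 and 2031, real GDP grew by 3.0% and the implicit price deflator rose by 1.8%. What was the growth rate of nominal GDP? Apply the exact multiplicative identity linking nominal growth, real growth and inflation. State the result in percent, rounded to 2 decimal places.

4.85%

(1 + g_nom) = (1 + g_real)(1 + π) = 1.0300 × 1.0180 = 1.04854.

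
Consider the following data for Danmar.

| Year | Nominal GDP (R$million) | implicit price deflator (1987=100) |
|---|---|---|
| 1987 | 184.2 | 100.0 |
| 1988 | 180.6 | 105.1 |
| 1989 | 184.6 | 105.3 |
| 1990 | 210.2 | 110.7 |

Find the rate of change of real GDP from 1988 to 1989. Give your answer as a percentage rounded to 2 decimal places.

2.02%

Real GDP 1988 = 180.6/1.051 = 171.84.
Real GDP 1989 = 184.6/1.053 = 175.31.
Change = 175.31/171.84 − 1 = 0.0202.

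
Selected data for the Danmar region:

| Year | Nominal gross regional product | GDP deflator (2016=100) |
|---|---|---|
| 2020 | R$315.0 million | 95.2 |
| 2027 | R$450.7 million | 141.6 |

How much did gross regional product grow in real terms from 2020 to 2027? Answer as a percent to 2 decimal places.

-3.81%

Real gross regional product 2020 = 315.0 / 0.952 = 330.88.
Real gross regional product 2027 = 450.7 / 1.416 = 318.29.
Real growth = 318.29 / 330.88 − 1 = -0.0381.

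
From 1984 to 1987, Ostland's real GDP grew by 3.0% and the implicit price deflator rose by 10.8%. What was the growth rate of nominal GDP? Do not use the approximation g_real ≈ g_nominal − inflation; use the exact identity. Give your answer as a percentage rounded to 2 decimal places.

(1 + g_nom) = (1 + g_real)(1 + π) = 1.0300 × 1.1080 = 1.14124.

14.12%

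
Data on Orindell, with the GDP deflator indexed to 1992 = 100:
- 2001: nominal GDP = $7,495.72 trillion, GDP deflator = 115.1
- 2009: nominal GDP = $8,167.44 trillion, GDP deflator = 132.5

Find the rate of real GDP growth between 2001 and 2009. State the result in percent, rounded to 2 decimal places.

Deflate each year: 2001 → 7495.72/1.151 = 6512.35; 2009 → 8167.44/1.325 = 6164.11.
So real GDP changed by 6164.11/6512.35 − 1 = -0.0535, i.e. -5.35%.

-5.35%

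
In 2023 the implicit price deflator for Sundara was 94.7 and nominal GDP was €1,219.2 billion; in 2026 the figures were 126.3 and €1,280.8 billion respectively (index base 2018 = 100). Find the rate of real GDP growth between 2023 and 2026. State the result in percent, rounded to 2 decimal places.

Real GDP 2023 = 1219.2 / 0.947 = 1287.43.
Real GDP 2026 = 1280.8 / 1.263 = 1014.09.
Real growth = 1014.09 / 1287.43 − 1 = -0.2123.

-21.23%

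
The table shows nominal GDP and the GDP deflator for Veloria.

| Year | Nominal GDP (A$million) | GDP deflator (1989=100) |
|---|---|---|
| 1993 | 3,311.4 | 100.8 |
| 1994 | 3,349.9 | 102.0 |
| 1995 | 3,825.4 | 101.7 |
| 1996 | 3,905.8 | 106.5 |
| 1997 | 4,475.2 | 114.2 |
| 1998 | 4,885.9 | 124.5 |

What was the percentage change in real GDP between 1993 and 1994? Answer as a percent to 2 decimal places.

-0.03%

Real GDP 1993 = 3311.4/1.008 = 3285.12.
Real GDP 1994 = 3349.9/1.020 = 3284.22.
Change = 3284.22/3285.12 − 1 = -0.0003.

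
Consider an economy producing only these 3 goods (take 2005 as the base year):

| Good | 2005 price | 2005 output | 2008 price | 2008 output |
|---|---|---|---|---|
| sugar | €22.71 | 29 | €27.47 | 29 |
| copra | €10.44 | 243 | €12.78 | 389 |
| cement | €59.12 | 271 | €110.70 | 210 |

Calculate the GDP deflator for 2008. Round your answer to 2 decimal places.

169.33

Nominal GDP 2008 = 27.47·29 + 12.78·389 + 110.70·210 = 29015.05.
Real GDP 2008 (at 2005 prices) = 22.71·29 + 10.44·389 + 59.12·210 = 17134.95.
Deflator = Nominal/Real × 100 = 29015.05/17134.95 × 100 = 169.333.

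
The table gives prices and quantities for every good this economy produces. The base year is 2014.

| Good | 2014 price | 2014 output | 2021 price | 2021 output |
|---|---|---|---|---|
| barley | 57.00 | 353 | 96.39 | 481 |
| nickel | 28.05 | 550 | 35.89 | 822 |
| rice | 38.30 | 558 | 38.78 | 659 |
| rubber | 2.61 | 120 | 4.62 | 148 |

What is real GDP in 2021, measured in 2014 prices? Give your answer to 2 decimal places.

76100.08

Real GDP 2021 = Σ (p_2014 × q_2021) = 57.00·481 + 28.05·822 + 38.30·659 + 2.61·148 = 76100.08.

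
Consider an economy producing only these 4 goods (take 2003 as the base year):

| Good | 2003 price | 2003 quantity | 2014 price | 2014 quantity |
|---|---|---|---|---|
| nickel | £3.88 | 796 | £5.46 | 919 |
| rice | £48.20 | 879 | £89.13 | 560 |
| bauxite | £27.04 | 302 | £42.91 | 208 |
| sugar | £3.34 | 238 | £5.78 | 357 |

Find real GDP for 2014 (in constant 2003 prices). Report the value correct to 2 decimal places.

Real GDP 2014 = Σ (p_2003 × q_2014) = 3.88·919 + 48.20·560 + 27.04·208 + 3.34·357 = 37374.42.

£37374.42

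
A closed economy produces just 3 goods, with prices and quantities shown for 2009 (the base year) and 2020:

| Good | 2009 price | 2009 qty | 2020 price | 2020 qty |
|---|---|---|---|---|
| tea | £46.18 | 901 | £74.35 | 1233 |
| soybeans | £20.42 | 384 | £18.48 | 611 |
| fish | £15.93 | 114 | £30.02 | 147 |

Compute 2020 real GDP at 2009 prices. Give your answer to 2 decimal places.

Real GDP 2020 = Σ (p_2009 × q_2020) = 46.18·1233 + 20.42·611 + 15.93·147 = 71758.27.

£71758.27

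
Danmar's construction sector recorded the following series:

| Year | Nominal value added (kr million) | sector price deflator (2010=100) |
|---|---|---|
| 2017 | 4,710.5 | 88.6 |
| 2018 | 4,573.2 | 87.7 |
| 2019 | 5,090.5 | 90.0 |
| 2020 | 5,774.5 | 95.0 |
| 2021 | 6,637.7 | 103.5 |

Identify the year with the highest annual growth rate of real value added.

2019

2018: real = 4573.2/0.877 = 5214.60; growth vs 2017 (5316.59) = -1.92%.
2019: real = 5090.5/0.900 = 5656.11; growth vs 2018 (5214.60) = 8.47%.
2020: real = 5774.5/0.950 = 6078.42; growth vs 2019 (5656.11) = 7.47%.
2021: real = 6637.7/1.035 = 6413.24; growth vs 2020 (6078.42) = 5.51%.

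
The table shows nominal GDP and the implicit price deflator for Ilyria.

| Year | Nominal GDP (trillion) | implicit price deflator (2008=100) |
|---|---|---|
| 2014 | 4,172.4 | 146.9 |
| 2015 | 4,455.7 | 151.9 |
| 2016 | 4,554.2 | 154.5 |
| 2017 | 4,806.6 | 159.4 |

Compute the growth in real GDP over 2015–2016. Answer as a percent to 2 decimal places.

0.49%

Real GDP 2015 = 4455.7/1.519 = 2933.31.
Real GDP 2016 = 4554.2/1.545 = 2947.70.
Change = 2947.70/2933.31 − 1 = 0.0049.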